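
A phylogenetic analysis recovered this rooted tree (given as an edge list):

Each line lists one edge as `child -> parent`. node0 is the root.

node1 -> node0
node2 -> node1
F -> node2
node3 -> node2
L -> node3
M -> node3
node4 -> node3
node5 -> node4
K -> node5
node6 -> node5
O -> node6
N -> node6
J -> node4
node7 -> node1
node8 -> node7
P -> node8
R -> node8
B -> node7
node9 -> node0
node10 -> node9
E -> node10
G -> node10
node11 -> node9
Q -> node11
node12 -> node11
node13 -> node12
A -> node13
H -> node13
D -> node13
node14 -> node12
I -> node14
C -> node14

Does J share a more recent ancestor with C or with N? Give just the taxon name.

The MRCA of J and N subtends ((K,(O,N)),J) (4 taxa).
The MRCA of J and C is the root, subtending the entire tree (18 taxa).
The first is nested inside the second, so J shares a more recent common ancestor with N.

N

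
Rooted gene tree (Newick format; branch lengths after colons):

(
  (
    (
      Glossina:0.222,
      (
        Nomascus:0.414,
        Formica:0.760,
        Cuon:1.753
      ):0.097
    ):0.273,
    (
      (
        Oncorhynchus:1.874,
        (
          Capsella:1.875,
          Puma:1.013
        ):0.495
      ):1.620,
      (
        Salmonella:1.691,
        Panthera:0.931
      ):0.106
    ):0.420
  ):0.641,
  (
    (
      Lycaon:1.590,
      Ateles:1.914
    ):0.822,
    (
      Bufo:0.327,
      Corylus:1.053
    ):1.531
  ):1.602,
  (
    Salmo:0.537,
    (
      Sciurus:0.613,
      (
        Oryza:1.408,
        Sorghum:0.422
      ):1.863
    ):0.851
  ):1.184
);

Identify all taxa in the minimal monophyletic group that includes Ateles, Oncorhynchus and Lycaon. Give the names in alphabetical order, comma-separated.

Tracing Ateles: it sits inside (Lycaon,Ateles).
Tracing Oncorhynchus: it sits inside (Oncorhynchus,(Capsella,Puma)).
Tracing Lycaon: it sits inside (Lycaon,Ateles).
The smallest clade enclosing all 3 is the whole tree (their MRCA is the root), so the answer is all 17 tips in alphabetical order.

Ateles, Bufo, Capsella, Corylus, Cuon, Formica, Glossina, Lycaon, Nomascus, Oncorhynchus, Oryza, Panthera, Puma, Salmo, Salmonella, Sciurus, Sorghum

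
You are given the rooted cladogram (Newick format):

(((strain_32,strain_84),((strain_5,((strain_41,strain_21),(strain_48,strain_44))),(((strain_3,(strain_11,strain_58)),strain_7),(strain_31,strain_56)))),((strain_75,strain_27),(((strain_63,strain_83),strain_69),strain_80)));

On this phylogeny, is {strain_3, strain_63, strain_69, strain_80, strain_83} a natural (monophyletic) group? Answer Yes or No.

No

The MRCA of the listed taxa is the root, so the smallest clade containing them is the whole tree.
That clade also contains strain_11, strain_21, strain_27, strain_31, strain_32, strain_41, strain_44, strain_48, strain_5, strain_56, strain_58, strain_7, strain_75, strain_84, which are not in the proposed group, so the group is not monophyletic.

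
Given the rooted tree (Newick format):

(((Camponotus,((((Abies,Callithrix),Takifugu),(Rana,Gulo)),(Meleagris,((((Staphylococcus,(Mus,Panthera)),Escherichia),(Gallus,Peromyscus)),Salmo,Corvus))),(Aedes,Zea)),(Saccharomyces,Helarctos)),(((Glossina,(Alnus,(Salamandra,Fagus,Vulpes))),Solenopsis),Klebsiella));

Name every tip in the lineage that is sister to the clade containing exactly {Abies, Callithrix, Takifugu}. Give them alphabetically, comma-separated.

Gulo, Rana

The clade containing exactly {Abies, Callithrix, Takifugu} attaches to the tree at the node subtending (((Abies,Callithrix),Takifugu),(Rana,Gulo)).
The other lineage descending from that same node — the sister group — is (Rana,Gulo); its 2 tips in alphabetical order are the answer.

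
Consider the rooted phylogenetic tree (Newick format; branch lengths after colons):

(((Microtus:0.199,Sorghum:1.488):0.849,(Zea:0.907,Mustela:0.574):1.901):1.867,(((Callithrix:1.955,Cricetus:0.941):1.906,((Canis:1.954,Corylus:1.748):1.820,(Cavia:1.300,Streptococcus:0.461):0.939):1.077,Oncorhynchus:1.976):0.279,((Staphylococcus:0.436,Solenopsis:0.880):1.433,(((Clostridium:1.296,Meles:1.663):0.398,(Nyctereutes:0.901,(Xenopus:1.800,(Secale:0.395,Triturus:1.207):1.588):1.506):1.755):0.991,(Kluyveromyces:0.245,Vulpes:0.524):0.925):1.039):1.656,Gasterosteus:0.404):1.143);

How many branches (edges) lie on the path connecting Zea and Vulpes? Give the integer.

The MRCA of Zea and Vulpes is the root of the tree.
From Zea up to that node: 3 branches. From Vulpes up to the same node: 5 branches. Total: 3 + 5 = 8.

8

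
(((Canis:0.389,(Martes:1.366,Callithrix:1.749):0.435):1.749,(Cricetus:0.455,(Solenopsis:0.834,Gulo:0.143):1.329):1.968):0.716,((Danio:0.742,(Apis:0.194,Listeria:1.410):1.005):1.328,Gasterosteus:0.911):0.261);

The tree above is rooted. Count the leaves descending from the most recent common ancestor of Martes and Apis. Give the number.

10

The MRCA of Martes and Apis is the root, so the clade is the entire tree.
That clade contains 10 terminal taxa: Apis, Callithrix, Canis, Cricetus, Danio, Gasterosteus, Gulo, Listeria, Martes, Solenopsis.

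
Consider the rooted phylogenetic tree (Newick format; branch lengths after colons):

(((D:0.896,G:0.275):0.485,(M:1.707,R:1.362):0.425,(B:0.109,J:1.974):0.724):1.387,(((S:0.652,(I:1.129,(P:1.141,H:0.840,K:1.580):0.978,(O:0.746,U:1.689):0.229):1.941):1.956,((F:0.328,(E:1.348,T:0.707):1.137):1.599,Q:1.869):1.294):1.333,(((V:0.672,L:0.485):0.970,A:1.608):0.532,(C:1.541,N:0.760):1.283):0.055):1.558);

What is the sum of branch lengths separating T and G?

The path runs T → … → MRCA → … → G; the MRCA is the root of the tree.
Branch lengths along that path: 0.707 + 1.137 + 1.599 + 1.294 + 1.333 + 1.558 + 1.387 + 0.485 + 0.275 = 9.775.

9.775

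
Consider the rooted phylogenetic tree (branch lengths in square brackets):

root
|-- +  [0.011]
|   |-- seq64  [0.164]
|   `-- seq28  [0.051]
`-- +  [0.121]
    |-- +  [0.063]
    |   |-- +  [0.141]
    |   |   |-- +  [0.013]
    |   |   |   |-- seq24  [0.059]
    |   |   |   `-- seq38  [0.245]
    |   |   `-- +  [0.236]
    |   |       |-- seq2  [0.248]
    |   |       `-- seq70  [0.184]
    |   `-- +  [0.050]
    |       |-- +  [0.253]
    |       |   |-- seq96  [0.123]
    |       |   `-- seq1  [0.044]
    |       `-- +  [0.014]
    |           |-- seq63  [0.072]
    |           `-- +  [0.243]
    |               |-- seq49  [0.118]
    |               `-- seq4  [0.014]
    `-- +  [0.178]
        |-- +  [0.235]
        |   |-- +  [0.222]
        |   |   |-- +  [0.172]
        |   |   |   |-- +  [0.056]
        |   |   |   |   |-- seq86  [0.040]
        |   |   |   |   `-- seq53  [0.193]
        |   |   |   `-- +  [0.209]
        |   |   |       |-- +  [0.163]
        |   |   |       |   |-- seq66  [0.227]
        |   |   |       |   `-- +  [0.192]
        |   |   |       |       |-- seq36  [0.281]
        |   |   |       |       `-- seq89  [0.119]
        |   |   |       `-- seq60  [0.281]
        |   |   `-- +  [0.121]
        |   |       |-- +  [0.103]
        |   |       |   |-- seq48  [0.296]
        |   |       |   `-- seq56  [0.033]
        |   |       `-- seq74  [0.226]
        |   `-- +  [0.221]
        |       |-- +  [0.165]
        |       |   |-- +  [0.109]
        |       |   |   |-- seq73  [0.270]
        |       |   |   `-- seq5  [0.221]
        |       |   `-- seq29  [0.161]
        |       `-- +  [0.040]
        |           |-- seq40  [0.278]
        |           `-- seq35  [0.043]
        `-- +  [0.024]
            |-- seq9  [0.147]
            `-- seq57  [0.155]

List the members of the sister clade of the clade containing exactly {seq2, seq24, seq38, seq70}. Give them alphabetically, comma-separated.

seq1, seq4, seq49, seq63, seq96

The clade containing exactly {seq2, seq24, seq38, seq70} attaches to the tree at the node subtending (((seq24,seq38),(seq2,seq70)),((seq96,seq1),(seq63,(seq49,seq4)))).
The other lineage descending from that same node — the sister group — is ((seq96,seq1),(seq63,(seq49,seq4))); its 5 tips in alphabetical order are the answer.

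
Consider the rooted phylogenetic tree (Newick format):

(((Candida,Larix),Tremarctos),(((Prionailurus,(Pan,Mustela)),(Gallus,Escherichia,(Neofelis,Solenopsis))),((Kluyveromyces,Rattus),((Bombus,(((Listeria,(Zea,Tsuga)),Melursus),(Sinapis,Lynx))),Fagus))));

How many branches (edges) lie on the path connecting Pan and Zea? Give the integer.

The MRCA of Pan and Zea is the node subtending (((Prionailurus,(Pan,Mustela)),(Gallus,Escherichia,(Neofelis,Solenopsis))),((Kluyveromyces,Rattus),((Bombus,(((Listeria,(Zea,Tsuga)),Melursus),(Sinapis,Lynx))),Fagus))).
From Pan up to that node: 4 branches. From Zea up to the same node: 8 branches. Total: 4 + 8 = 12.

12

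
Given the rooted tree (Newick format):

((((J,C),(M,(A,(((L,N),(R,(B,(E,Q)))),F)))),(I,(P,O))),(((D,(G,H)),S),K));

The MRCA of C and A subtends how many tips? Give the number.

11

The MRCA of C and A is the node subtending ((J,C),(M,(A,(((L,N),(R,(B,(E,Q)))),F)))).
That clade contains 11 terminal taxa: A, B, C, E, F, J, L, M, N, Q, R.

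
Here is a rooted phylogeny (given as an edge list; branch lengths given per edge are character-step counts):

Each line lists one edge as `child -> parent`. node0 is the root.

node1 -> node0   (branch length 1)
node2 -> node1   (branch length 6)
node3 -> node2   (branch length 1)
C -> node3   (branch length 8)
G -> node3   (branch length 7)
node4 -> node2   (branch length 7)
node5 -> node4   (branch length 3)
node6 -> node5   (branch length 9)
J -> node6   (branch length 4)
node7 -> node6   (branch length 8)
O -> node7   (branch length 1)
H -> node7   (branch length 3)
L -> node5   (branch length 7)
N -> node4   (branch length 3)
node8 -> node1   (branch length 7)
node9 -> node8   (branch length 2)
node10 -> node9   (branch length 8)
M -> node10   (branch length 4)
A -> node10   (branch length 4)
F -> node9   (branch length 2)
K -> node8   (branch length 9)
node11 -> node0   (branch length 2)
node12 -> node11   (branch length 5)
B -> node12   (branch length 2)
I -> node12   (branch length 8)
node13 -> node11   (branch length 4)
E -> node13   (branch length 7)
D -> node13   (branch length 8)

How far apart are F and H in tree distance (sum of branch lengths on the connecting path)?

The path runs F → … → MRCA → … → H; the MRCA is the node subtending (((C,G),(((J,(O,H)),L),N)),(((M,A),F),K)).
Branch lengths along that path: 2 + 2 + 7 + 6 + 7 + 3 + 9 + 8 + 3 = 47.

47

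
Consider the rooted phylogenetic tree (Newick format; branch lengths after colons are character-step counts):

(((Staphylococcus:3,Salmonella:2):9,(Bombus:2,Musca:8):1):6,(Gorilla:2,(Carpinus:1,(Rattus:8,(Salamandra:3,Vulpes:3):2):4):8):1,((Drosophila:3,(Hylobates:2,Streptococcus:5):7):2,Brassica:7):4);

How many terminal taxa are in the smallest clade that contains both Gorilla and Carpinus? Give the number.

5

The MRCA of Gorilla and Carpinus is the node subtending (Gorilla,(Carpinus,(Rattus,(Salamandra,Vulpes)))).
That clade contains 5 terminal taxa: Carpinus, Gorilla, Rattus, Salamandra, Vulpes.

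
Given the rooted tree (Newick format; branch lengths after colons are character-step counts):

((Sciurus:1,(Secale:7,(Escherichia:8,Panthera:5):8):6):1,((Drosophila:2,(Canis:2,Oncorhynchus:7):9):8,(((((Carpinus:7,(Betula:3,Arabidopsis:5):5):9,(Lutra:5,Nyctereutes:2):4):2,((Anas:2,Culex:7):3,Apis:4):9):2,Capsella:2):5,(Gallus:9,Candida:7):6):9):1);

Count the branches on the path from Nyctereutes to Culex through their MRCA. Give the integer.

6

The MRCA of Nyctereutes and Culex is the node subtending (((Carpinus,(Betula,Arabidopsis)),(Lutra,Nyctereutes)),((Anas,Culex),Apis)).
From Nyctereutes up to that node: 3 branches. From Culex up to the same node: 3 branches. Total: 3 + 3 = 6.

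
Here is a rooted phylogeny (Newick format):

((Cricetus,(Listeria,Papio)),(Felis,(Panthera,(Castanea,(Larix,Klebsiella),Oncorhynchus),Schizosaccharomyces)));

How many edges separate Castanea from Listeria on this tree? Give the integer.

7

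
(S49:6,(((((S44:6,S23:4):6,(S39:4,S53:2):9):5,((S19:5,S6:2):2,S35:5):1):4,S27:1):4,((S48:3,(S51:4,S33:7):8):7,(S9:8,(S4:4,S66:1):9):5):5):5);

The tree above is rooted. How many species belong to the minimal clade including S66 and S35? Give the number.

The MRCA of S66 and S35 is the node subtending (((((S44,S23),(S39,S53)),((S19,S6),S35)),S27),((S48,(S51,S33)),(S9,(S4,S66)))).
That clade contains 14 terminal taxa: S19, S23, S27, S33, S35, S39, S4, S44, S48, S51, S53, S6, S66, S9.

14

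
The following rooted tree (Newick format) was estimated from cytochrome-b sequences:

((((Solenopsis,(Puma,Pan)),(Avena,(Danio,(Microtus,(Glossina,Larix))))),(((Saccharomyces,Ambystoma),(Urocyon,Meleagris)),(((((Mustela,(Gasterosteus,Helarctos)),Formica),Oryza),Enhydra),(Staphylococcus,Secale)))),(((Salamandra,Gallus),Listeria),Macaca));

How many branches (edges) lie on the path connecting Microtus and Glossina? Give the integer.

The MRCA of Microtus and Glossina is the node subtending (Microtus,(Glossina,Larix)).
From Microtus up to that node: 1 branch. From Glossina up to the same node: 2 branches. Total: 1 + 2 = 3.

3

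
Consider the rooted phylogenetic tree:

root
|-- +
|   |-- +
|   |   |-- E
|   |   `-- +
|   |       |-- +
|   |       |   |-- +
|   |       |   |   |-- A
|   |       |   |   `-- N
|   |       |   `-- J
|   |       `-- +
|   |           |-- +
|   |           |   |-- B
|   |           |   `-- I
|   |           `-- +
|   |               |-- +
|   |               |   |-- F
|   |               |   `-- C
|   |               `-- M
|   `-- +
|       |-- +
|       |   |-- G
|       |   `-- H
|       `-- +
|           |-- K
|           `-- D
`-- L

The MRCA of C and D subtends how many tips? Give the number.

13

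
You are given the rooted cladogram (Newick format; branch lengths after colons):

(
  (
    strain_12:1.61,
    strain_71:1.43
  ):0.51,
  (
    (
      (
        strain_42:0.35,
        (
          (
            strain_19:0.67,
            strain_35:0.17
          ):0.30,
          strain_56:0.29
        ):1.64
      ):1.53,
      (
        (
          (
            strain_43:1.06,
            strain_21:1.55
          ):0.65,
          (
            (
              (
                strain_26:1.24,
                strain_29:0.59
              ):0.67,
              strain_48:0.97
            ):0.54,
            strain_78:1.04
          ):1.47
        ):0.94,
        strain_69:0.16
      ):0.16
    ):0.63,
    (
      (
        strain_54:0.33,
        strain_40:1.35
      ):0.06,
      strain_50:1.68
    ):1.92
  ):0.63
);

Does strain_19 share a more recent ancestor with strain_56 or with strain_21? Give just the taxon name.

strain_56

The MRCA of strain_19 and strain_56 subtends ((strain_19,strain_35),strain_56) (3 taxa).
The MRCA of strain_19 and strain_21 subtends ((strain_42,((strain_19,strain_35),strain_56)),(((strain_43,strain_21),(((strain_26,strain_29),strain_48),strain_78)),strain_69)) (11 taxa).
The first is nested inside the second, so strain_19 shares a more recent common ancestor with strain_56.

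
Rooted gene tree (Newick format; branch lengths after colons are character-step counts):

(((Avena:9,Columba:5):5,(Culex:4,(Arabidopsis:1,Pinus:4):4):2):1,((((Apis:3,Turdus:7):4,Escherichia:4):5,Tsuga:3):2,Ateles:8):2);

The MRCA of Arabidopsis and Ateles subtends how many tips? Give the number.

10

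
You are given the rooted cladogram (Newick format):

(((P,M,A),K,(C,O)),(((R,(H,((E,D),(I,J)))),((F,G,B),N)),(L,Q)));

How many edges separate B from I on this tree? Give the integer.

The MRCA of B and I is the node subtending ((R,(H,((E,D),(I,J)))),((F,G,B),N)).
From B up to that node: 3 branches. From I up to the same node: 5 branches. Total: 3 + 5 = 8.

8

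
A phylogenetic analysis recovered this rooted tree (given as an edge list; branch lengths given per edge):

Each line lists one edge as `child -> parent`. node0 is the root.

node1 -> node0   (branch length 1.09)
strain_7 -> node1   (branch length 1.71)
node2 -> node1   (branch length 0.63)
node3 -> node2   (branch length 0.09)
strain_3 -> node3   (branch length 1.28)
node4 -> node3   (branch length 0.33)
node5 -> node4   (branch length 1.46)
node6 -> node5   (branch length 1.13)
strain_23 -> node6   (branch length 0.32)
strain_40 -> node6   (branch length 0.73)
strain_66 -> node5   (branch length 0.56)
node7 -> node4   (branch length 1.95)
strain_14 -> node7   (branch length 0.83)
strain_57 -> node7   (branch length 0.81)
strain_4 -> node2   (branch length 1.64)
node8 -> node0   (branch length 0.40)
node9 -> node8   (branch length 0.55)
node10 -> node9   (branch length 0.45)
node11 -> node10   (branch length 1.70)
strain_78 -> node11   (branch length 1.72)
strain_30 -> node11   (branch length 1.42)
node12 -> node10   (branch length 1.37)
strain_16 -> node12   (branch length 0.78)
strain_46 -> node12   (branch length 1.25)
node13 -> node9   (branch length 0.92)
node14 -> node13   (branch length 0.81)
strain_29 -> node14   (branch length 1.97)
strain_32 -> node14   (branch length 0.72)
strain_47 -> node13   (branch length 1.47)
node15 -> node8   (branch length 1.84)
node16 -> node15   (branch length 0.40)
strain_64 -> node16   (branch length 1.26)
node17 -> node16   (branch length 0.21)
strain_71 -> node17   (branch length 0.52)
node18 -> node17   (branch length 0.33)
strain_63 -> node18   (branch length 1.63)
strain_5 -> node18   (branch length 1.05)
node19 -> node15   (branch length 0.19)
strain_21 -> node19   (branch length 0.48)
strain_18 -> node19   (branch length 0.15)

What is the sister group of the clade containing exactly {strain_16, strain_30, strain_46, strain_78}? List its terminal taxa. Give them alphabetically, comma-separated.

strain_29, strain_32, strain_47

The clade containing exactly {strain_16, strain_30, strain_46, strain_78} attaches to the tree at the node subtending (((strain_78,strain_30),(strain_16,strain_46)),((strain_29,strain_32),strain_47)).
The other lineage descending from that same node — the sister group — is ((strain_29,strain_32),strain_47); its 3 tips in alphabetical order are the answer.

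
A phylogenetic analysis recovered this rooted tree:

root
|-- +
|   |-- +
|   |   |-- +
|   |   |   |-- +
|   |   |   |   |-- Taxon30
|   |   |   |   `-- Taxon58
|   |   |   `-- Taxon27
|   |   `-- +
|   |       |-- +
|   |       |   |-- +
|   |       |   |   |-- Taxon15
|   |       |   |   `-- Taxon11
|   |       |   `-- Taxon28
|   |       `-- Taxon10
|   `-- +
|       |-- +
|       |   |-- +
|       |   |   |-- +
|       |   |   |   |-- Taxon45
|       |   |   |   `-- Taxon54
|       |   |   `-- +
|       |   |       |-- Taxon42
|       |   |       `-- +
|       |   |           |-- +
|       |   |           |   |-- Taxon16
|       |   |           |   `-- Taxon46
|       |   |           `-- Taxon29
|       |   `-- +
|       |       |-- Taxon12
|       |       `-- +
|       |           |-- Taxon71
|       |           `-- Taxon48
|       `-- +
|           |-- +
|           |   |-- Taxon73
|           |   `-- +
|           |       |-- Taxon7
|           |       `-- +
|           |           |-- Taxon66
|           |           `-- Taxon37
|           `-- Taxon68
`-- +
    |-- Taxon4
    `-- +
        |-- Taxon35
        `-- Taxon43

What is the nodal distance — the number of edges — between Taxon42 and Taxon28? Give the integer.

The MRCA of Taxon42 and Taxon28 is the node subtending ((((Taxon30,Taxon58),Taxon27),(((Taxon15,Taxon11),Taxon28),Taxon10)),((((Taxon45,Taxon54),(Taxon42,((Taxon16,Taxon46),Taxon29))),(Taxon12,(Taxon71,Taxon48))),((Taxon73,(Taxon7,(Taxon66,Taxon37))),Taxon68))).
From Taxon42 up to that node: 5 branches. From Taxon28 up to the same node: 4 branches. Total: 5 + 4 = 9.

9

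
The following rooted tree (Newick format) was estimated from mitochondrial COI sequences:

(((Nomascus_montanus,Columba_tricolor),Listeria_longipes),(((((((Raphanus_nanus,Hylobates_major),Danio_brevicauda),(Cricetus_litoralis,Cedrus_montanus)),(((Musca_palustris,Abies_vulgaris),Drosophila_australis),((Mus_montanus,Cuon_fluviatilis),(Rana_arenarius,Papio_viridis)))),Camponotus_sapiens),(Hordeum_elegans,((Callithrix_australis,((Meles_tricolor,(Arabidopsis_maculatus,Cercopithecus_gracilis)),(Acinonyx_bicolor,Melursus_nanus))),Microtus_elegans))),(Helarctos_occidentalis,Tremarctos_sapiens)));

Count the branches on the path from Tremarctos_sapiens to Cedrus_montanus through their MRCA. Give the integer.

The MRCA of Tremarctos_sapiens and Cedrus_montanus is the node subtending (((((((Raphanus_nanus,Hylobates_major),Danio_brevicauda),(Cricetus_litoralis,Cedrus_montanus)),(((Musca_palustris,Abies_vulgaris),Drosophila_australis),((Mus_montanus,Cuon_fluviatilis),(Rana_arenarius,Papio_viridis)))),Camponotus_sapiens),(Hordeum_elegans,((Callithrix_australis,((Meles_tricolor,(Arabidopsis_maculatus,Cercopithecus_gracilis)),(Acinonyx_bicolor,Melursus_nanus))),Microtus_elegans))),(Helarctos_occidentalis,Tremarctos_sapiens)).
From Tremarctos_sapiens up to that node: 2 branches. From Cedrus_montanus up to the same node: 6 branches. Total: 2 + 6 = 8.

8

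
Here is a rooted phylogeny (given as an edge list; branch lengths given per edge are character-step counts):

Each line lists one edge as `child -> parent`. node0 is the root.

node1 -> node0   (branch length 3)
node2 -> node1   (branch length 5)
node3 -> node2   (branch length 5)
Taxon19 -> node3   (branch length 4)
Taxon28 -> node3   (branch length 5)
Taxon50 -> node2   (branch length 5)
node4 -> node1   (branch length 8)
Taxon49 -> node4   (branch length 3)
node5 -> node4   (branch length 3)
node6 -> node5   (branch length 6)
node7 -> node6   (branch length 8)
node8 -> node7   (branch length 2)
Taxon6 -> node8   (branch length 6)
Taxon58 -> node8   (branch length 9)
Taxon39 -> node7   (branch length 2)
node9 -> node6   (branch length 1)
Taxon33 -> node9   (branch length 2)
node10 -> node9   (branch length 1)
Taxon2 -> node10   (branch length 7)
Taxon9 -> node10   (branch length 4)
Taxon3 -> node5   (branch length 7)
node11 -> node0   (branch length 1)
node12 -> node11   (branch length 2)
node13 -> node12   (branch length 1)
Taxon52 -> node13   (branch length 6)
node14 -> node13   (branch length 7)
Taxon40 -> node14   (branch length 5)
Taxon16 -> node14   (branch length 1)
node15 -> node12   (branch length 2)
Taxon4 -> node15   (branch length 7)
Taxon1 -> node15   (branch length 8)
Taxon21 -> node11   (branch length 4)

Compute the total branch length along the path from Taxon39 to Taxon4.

The path runs Taxon39 → … → MRCA → … → Taxon4; the MRCA is the root of the tree.
Branch lengths along that path: 2 + 8 + 6 + 3 + 8 + 3 + 1 + 2 + 2 + 7 = 42.

42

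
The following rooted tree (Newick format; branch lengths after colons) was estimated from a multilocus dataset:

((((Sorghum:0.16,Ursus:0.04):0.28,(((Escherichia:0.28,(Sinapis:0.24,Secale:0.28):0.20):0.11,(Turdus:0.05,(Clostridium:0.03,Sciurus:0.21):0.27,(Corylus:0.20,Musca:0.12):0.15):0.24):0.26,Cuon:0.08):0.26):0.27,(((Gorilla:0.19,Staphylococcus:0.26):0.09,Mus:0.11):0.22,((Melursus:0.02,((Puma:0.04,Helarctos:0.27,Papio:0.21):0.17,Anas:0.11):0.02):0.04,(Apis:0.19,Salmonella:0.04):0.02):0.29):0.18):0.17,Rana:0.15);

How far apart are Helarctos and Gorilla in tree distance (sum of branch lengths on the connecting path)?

The path runs Helarctos → … → MRCA → … → Gorilla; the MRCA is the node subtending (((Gorilla,Staphylococcus),Mus),((Melursus,((Puma,Helarctos,Papio),Anas)),(Apis,Salmonella))).
Branch lengths along that path: 0.27 + 0.17 + 0.02 + 0.04 + 0.29 + 0.22 + 0.09 + 0.19 = 1.29.

1.29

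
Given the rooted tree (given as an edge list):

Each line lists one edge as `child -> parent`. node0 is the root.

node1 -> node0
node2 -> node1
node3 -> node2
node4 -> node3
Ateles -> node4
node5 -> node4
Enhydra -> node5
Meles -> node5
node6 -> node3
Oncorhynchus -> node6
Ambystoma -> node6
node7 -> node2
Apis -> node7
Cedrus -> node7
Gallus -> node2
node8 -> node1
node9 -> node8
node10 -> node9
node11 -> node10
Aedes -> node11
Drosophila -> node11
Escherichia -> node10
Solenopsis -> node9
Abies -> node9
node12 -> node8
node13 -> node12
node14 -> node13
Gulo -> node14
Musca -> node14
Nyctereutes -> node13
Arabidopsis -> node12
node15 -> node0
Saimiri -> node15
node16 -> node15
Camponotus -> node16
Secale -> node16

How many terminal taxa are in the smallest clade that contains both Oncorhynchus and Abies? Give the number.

17

The MRCA of Oncorhynchus and Abies is the node subtending ((((Ateles,(Enhydra,Meles)),(Oncorhynchus,Ambystoma)),(Apis,Cedrus),Gallus),((((Aedes,Drosophila),Escherichia),Solenopsis,Abies),(((Gulo,Musca),Nyctereutes),Arabidopsis))).
That clade contains 17 terminal taxa: Abies, Aedes, Ambystoma, Apis, Arabidopsis, Ateles, Cedrus, Drosophila, Enhydra, Escherichia, Gallus, Gulo, Meles, Musca, Nyctereutes, Oncorhynchus, Solenopsis.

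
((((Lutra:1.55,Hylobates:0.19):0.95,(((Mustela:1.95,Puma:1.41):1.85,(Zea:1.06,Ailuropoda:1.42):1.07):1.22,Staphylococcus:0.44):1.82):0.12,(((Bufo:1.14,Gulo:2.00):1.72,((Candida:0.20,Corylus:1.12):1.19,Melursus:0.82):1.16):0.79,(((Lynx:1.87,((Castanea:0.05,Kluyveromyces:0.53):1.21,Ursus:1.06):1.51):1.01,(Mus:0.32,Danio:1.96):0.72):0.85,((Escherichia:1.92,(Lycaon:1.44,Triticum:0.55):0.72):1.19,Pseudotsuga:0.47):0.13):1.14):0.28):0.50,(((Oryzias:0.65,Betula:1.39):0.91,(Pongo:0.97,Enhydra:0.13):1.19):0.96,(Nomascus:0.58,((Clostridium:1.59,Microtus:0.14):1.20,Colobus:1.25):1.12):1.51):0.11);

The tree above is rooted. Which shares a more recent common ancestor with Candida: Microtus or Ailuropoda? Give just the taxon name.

The MRCA of Candida and Ailuropoda subtends (((Lutra,Hylobates),(((Mustela,Puma),(Zea,Ailuropoda)),Staphylococcus)),(((Bufo,Gulo),((Candida,Corylus),Melursus)),(((Lynx,((Castanea,Kluyveromyces),Ursus)),(Mus,Danio)),((Escherichia,(Lycaon,Triticum)),Pseudotsuga)))) (22 taxa).
The MRCA of Candida and Microtus is the root, subtending the entire tree (30 taxa).
The first is nested inside the second, so Candida shares a more recent common ancestor with Ailuropoda.

Ailuropoda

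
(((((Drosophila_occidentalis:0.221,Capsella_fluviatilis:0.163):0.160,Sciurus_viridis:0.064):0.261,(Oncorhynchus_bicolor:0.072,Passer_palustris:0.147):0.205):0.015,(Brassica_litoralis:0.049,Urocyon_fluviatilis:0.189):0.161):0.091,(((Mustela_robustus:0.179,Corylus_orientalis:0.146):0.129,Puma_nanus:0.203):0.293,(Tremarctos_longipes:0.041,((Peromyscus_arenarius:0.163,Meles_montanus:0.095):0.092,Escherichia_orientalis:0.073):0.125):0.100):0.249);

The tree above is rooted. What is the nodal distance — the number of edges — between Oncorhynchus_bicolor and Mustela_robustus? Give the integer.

The MRCA of Oncorhynchus_bicolor and Mustela_robustus is the root of the tree.
From Oncorhynchus_bicolor up to that node: 4 branches. From Mustela_robustus up to the same node: 4 branches. Total: 4 + 4 = 8.

8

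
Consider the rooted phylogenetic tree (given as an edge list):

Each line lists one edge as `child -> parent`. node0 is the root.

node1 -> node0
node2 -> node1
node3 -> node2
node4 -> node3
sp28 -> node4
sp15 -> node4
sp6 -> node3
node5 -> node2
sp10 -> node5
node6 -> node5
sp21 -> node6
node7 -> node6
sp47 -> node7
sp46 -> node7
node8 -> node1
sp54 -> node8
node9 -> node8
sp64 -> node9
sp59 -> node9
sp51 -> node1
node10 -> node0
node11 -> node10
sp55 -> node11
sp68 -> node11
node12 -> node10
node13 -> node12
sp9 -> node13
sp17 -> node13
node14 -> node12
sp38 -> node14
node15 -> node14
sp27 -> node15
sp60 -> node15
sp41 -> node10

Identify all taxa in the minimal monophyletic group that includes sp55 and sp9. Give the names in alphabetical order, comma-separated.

sp17, sp27, sp38, sp41, sp55, sp60, sp68, sp9

Tracing sp55: it sits inside (sp55,sp68).
Tracing sp9: it sits inside (sp9,sp17).
The smallest clade enclosing both is ((sp55,sp68),((sp9,sp17),(sp38,(sp27,sp60))),sp41); the answer is its 8 terminal taxa in alphabetical order.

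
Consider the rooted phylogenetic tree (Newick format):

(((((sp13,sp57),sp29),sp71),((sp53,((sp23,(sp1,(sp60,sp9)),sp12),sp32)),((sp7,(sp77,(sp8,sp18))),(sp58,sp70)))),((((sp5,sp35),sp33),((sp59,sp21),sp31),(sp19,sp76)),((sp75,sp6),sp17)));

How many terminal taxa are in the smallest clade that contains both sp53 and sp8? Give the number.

13

The MRCA of sp53 and sp8 is the node subtending ((sp53,((sp23,(sp1,(sp60,sp9)),sp12),sp32)),((sp7,(sp77,(sp8,sp18))),(sp58,sp70))).
That clade contains 13 terminal taxa: sp1, sp12, sp18, sp23, sp32, sp53, sp58, sp60, sp7, sp70, sp77, sp8, sp9.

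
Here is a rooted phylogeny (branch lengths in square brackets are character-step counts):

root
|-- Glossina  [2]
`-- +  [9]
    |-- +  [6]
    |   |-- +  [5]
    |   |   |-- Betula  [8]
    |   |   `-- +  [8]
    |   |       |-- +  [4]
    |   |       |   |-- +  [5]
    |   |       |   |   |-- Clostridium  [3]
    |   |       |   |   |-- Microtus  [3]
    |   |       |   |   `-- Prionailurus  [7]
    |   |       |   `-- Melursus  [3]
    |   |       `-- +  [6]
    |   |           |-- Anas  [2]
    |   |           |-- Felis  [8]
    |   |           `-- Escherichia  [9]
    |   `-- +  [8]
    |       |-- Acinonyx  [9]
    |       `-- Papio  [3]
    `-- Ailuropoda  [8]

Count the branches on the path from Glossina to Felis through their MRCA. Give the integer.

7

The MRCA of Glossina and Felis is the root of the tree.
From Glossina up to that node: 1 branch. From Felis up to the same node: 6 branches. Total: 1 + 6 = 7.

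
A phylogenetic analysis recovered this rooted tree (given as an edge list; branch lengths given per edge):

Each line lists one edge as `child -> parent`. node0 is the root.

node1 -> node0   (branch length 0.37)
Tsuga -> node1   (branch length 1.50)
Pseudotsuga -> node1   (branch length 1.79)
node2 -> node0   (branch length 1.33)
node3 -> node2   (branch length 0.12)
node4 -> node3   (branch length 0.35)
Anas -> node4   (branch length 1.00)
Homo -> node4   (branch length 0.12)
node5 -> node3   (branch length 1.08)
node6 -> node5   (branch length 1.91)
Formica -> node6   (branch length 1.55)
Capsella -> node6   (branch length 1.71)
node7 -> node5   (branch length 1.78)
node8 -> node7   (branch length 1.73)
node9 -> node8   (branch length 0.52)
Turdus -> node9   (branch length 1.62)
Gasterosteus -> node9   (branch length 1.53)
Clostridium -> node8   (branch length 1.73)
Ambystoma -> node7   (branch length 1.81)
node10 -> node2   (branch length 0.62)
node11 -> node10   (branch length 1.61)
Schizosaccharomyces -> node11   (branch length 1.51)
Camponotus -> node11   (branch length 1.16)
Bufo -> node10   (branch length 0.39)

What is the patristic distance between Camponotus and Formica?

The path runs Camponotus → … → MRCA → … → Formica; the MRCA is the node subtending (((Anas,Homo),((Formica,Capsella),(((Turdus,Gasterosteus),Clostridium),Ambystoma))),((Schizosaccharomyces,Camponotus),Bufo)).
Branch lengths along that path: 1.16 + 1.61 + 0.62 + 0.12 + 1.08 + 1.91 + 1.55 = 8.05.

8.05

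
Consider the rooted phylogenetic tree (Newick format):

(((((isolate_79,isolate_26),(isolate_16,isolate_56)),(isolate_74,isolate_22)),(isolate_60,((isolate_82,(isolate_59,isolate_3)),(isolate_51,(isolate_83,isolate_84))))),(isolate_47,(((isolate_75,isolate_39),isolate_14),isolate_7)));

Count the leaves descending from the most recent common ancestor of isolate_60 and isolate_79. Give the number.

13

The MRCA of isolate_60 and isolate_79 is the node subtending ((((isolate_79,isolate_26),(isolate_16,isolate_56)),(isolate_74,isolate_22)),(isolate_60,((isolate_82,(isolate_59,isolate_3)),(isolate_51,(isolate_83,isolate_84))))).
That clade contains 13 terminal taxa: isolate_16, isolate_22, isolate_26, isolate_3, isolate_51, isolate_56, isolate_59, isolate_60, isolate_74, isolate_79, isolate_82, isolate_83, isolate_84.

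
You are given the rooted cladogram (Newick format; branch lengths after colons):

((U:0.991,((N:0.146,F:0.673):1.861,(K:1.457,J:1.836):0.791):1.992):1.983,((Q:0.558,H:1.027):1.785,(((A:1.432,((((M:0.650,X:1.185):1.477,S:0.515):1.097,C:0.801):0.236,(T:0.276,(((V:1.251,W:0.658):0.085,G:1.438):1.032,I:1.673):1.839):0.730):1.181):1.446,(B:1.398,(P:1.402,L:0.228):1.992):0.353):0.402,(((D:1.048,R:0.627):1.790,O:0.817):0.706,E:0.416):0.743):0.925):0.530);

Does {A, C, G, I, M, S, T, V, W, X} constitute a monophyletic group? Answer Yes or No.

The most recent common ancestor of these taxa subtends (A,((((M,X),S),C),(T,(((V,W),G),I)))).
That clade has exactly 10 tips — every listed taxon and nothing else — so the group is monophyletic.

Yes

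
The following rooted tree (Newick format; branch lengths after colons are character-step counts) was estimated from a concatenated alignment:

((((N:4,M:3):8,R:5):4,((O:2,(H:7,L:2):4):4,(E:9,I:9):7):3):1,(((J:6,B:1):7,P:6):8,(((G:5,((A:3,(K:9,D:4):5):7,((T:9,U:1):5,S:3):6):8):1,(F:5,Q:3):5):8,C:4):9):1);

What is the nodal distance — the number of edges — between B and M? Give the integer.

8

The MRCA of B and M is the root of the tree.
From B up to that node: 4 branches. From M up to the same node: 4 branches. Total: 4 + 4 = 8.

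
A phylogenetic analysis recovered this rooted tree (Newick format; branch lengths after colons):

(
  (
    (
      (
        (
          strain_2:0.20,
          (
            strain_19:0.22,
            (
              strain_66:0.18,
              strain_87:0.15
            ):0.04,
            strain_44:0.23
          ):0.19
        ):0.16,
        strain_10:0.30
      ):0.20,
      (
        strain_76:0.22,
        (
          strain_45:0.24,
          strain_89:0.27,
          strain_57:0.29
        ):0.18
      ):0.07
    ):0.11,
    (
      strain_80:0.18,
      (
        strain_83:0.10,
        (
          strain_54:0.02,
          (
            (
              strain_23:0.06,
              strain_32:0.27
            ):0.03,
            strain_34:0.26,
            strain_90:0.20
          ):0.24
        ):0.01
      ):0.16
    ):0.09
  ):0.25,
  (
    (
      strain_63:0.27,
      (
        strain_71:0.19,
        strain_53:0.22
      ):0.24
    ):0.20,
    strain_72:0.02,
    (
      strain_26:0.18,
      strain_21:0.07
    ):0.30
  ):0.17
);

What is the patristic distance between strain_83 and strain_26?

1.25

The path runs strain_83 → … → MRCA → … → strain_26; the MRCA is the root of the tree.
Branch lengths along that path: 0.10 + 0.16 + 0.09 + 0.25 + 0.17 + 0.30 + 0.18 = 1.25.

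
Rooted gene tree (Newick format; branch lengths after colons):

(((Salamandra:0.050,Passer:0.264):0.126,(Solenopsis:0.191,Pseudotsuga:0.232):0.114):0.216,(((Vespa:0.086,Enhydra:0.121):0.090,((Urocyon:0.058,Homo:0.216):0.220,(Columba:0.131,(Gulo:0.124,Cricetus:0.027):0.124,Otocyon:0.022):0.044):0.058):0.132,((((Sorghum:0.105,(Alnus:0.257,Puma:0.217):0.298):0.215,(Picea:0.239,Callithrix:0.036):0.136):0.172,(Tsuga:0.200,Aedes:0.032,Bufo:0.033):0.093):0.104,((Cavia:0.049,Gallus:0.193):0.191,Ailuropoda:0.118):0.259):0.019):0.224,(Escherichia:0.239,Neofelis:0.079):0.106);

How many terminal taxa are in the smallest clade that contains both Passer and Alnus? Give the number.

25

The MRCA of Passer and Alnus is the root, so the clade is the entire tree.
That clade contains 25 terminal taxa: Aedes, Ailuropoda, Alnus, Bufo, Callithrix, Cavia, Columba, Cricetus, Enhydra, Escherichia, Gallus, Gulo, Homo, Neofelis, Otocyon, Passer, Picea, Pseudotsuga, Puma, Salamandra, Solenopsis, Sorghum, Tsuga, Urocyon, Vespa.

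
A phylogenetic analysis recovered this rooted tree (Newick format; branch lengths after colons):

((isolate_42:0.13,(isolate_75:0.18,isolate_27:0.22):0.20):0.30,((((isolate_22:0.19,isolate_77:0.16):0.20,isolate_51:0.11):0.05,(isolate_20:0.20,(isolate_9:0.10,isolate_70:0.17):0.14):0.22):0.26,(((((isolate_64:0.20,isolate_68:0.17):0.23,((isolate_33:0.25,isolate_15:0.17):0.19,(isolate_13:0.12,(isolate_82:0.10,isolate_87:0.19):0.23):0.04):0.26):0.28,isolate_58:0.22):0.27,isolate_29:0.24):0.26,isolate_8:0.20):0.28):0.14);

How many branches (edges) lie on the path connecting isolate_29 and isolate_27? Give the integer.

7

The MRCA of isolate_29 and isolate_27 is the root of the tree.
From isolate_29 up to that node: 4 branches. From isolate_27 up to the same node: 3 branches. Total: 4 + 3 = 7.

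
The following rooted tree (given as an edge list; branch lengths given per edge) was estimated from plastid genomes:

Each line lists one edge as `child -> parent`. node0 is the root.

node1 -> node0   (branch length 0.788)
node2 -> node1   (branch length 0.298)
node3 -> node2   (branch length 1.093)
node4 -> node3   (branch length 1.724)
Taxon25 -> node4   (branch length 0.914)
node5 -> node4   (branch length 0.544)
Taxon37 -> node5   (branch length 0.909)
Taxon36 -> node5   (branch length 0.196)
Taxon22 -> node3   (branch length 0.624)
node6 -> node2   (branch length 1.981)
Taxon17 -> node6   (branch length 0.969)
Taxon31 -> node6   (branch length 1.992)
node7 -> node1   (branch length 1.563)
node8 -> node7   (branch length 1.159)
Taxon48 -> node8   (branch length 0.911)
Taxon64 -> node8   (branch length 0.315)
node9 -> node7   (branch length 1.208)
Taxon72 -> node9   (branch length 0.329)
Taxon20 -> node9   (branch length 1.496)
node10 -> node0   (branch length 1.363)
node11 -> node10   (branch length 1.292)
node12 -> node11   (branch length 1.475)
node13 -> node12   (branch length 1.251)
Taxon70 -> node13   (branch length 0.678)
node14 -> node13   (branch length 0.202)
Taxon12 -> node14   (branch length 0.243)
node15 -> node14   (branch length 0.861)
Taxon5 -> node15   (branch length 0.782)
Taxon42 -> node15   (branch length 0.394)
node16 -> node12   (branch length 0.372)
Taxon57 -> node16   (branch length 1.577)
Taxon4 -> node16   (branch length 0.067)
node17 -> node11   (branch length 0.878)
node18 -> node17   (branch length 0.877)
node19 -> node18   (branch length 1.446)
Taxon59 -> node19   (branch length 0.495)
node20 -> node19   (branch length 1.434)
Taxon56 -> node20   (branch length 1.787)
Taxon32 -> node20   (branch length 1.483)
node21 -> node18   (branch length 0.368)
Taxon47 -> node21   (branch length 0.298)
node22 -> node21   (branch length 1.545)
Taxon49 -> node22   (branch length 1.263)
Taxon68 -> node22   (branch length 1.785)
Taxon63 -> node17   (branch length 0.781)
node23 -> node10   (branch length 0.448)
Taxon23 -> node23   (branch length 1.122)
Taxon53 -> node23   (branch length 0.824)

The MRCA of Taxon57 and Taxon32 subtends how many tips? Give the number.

13

The MRCA of Taxon57 and Taxon32 is the node subtending (((Taxon70,(Taxon12,(Taxon5,Taxon42))),(Taxon57,Taxon4)),(((Taxon59,(Taxon56,Taxon32)),(Taxon47,(Taxon49,Taxon68))),Taxon63)).
That clade contains 13 terminal taxa: Taxon12, Taxon32, Taxon4, Taxon42, Taxon47, Taxon49, Taxon5, Taxon56, Taxon57, Taxon59, Taxon63, Taxon68, Taxon70.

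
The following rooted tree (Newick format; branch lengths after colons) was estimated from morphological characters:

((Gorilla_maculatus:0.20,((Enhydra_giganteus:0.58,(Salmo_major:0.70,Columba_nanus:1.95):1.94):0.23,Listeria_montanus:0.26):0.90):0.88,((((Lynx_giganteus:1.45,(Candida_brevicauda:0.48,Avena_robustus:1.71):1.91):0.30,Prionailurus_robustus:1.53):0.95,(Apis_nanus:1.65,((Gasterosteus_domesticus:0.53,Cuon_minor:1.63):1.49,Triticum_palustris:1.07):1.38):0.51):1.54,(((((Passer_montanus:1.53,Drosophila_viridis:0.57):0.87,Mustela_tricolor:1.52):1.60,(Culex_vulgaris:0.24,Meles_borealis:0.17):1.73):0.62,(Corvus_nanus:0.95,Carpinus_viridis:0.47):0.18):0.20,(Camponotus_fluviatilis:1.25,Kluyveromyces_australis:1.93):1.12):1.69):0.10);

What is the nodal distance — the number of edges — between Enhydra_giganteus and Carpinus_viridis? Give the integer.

9

The MRCA of Enhydra_giganteus and Carpinus_viridis is the root of the tree.
From Enhydra_giganteus up to that node: 4 branches. From Carpinus_viridis up to the same node: 5 branches. Total: 4 + 5 = 9.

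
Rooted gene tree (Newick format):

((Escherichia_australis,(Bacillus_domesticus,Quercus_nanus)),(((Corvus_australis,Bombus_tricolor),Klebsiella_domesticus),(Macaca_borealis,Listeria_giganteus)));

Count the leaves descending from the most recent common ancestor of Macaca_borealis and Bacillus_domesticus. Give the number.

8

The MRCA of Macaca_borealis and Bacillus_domesticus is the root, so the clade is the entire tree.
That clade contains 8 terminal taxa: Bacillus_domesticus, Bombus_tricolor, Corvus_australis, Escherichia_australis, Klebsiella_domesticus, Listeria_giganteus, Macaca_borealis, Quercus_nanus.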